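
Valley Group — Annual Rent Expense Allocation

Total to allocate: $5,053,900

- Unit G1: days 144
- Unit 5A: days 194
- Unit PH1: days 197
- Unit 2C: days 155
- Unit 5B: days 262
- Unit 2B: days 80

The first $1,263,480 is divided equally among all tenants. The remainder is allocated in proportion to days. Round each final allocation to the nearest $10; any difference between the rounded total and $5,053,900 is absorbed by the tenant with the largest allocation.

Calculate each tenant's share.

First tranche $1,263,480 split equally: $210,580 each.
Remainder $3,790,420 by days (total 1,032): Unit G1 528,895.81 → $528,900; Unit 5A 712,540.19 → $712,540; Unit PH1 723,558.86 → $723,560; Unit 2C 569,297.58 → $569,300; Unit 5B 962,296.55 → $962,300; Unit 2B 293,831.01 → $293,830.
Rounding difference −$10 on remainder applied to Unit 5B.
Totals: Unit G1 $210,580 + $528,900 = $739,480; Unit 5A $210,580 + $712,540 = $923,120; Unit PH1 $210,580 + $723,560 = $934,140; Unit 2C $210,580 + $569,300 = $779,880; Unit 5B $210,580 + $962,290 = $1,172,870; Unit 2B $210,580 + $293,830 = $504,410.

Unit G1: $739,480; Unit 5A: $923,120; Unit PH1: $934,140; Unit 2C: $779,880; Unit 5B: $1,172,870; Unit 2B: $504,410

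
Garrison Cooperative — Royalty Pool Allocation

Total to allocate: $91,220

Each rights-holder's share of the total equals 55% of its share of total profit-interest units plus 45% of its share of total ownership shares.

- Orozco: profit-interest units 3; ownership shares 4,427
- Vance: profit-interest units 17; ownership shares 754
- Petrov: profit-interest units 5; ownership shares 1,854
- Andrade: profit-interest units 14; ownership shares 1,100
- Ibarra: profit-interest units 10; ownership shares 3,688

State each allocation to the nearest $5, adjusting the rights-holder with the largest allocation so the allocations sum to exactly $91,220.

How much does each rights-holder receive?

Orozco: $18,440 | Vance: $20,025 | Petrov: $11,555 | Andrade: $18,155 | Ibarra: $23,045

Totals — profit-interest units 49, ownership shares 11,823.
Combined weights (55% profit-interest units + 45% ownership shares): Orozco 0.2022; Vance 0.2195; Petrov 0.1267; Andrade 0.1990; Ibarra 0.2526.
Raw shares: Orozco 18,442.07; Vance 20,024.12; Petrov 11,556.51; Andrade 18,153.73; Ibarra 23,043.57.
At nearest $5: Orozco $18,440; Vance $20,025; Petrov $11,555; Andrade $18,155; Ibarra $23,045. Sum = $91,220.
No rounding difference to absorb.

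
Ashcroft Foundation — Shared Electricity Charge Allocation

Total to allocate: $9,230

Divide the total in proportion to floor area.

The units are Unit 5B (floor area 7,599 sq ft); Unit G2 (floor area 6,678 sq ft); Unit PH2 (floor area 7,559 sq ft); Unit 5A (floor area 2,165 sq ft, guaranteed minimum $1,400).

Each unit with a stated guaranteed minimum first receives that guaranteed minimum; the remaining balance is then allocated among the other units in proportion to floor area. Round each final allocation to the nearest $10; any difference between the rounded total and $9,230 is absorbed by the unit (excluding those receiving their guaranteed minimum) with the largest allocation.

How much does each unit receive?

Guaranteed amounts: Unit 5A $1,400. Remaining pool $7,830.
Remaining pool split over remaining floor area 21,836: Unit 5B 2,724.87 → $2,720; Unit G2 2,394.61 → $2,390; Unit PH2 2,710.52 → $2,710.
Rounding difference +$10 applied to Unit 5B → $2,730.

Unit 5B: $2,730 · Unit G2: $2,390 · Unit PH2: $2,710 · Unit 5A: $1,400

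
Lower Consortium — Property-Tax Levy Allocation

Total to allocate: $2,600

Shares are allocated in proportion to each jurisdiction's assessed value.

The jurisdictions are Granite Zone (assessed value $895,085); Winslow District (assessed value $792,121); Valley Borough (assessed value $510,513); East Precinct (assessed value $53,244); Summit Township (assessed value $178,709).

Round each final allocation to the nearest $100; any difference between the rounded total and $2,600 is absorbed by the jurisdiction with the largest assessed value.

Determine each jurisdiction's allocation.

Granite Zone: $1,000 · Winslow District: $800 · Valley Borough: $500 · East Precinct: $100 · Summit Township: $200

Sum of assessed value: 895,085 + 792,121 + 510,513 + 53,244 + 178,709 = 2,429,672.
Raw shares: Granite Zone 957.83; Winslow District 847.65; Valley Borough 546.30; East Precinct 56.98; Summit Township 191.24.
Rounded to nearest $100: Granite Zone $1,000; Winslow District $800; Valley Borough $500; East Precinct $100; Summit Township $200. Sum = $2,600.
Rounded total matches; no reconciliation needed.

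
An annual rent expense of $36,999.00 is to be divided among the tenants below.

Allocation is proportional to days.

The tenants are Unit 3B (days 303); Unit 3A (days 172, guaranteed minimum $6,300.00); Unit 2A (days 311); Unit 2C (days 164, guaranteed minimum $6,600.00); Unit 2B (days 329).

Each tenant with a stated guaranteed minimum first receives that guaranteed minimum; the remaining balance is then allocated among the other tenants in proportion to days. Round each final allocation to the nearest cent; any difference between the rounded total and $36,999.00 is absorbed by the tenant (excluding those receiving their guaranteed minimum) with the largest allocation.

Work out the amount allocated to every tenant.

Minimums first: Unit 3A $6,300.00; Unit 2C $6,600.00. Balance $24,099.00.
Balance split over remaining days 943: Unit 3B 7,743.3690 → $7,743.37; Unit 2A 7,947.8144 → $7,947.81; Unit 2B 8,407.8165 → $8,407.82.

Unit 3B: $7,743.37 · Unit 3A: $6,300.00 · Unit 2A: $7,947.81 · Unit 2C: $6,600.00 · Unit 2B: $8,407.82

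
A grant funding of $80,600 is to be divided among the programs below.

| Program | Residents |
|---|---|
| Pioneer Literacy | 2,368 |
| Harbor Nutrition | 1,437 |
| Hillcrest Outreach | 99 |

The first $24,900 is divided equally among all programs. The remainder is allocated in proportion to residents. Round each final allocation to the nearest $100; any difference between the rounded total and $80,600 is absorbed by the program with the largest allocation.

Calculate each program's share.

Pioneer Literacy: $42,100; Harbor Nutrition: $28,800; Hillcrest Outreach: $9,700

$24,900 shared equally gives $8,300 per program.
Remainder $55,700 by residents (total 3,904): Pioneer Literacy 33,785.25 → $33,800; Harbor Nutrition 20,502.28 → $20,500; Hillcrest Outreach 1,412.47 → $1,400.
Totals: Pioneer Literacy $8,300 + $33,800 = $42,100; Harbor Nutrition $8,300 + $20,500 = $28,800; Hillcrest Outreach $8,300 + $1,400 = $9,700.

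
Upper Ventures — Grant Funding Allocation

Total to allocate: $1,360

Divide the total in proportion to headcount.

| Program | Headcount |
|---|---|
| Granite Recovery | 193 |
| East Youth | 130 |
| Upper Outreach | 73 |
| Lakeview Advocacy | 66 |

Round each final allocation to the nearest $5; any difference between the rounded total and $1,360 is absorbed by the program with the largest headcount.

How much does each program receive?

Combined headcount = 193 + 130 + 73 + 66 = 462.
Raw shares: Granite Recovery 568.14; East Youth 382.68; Upper Outreach 214.89; Lakeview Advocacy 194.29.
Rounded to nearest $5: Granite Recovery $570; East Youth $385; Upper Outreach $215; Lakeview Advocacy $195. Sum = $1,365.
Difference $1,360 − $1,365 = −$5 applied to largest headcount (Granite Recovery): Granite Recovery becomes $565.

Granite Recovery: $565 · East Youth: $385 · Upper Outreach: $215 · Lakeview Advocacy: $195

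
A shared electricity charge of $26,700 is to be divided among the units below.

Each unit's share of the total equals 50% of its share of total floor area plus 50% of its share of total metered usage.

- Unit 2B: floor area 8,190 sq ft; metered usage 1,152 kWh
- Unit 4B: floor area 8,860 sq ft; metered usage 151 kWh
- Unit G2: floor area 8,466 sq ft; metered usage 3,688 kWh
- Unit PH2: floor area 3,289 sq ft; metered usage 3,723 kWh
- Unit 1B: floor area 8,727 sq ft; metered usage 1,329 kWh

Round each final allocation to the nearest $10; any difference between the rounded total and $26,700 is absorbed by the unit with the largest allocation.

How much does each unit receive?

Unit 2B: $4,440 · Unit 4B: $3,350 · Unit G2: $7,920 · Unit PH2: $6,120 · Unit 1B: $4,870

Totals — floor area 37,532, metered usage 10,043.
Composite weights (50% floor area + 50% metered usage): Unit 2B 0.1665; Unit 4B 0.1256; Unit G2 0.2964; Unit PH2 0.2292; Unit 1B 0.1824.
Unrounded shares: Unit 2B 4,444.49; Unit 4B 3,352.19; Unit G2 7,913.73; Unit PH2 6,118.81; Unit 1B 4,870.78.
Rounded to nearest $10: Unit 2B $4,440; Unit 4B $3,350; Unit G2 $7,910; Unit PH2 $6,120; Unit 1B $4,870. Sum = $26,690.
Difference $26,700 − $26,690 = +$10 applied to largest allocation (Unit G2): Unit G2 becomes $7,920.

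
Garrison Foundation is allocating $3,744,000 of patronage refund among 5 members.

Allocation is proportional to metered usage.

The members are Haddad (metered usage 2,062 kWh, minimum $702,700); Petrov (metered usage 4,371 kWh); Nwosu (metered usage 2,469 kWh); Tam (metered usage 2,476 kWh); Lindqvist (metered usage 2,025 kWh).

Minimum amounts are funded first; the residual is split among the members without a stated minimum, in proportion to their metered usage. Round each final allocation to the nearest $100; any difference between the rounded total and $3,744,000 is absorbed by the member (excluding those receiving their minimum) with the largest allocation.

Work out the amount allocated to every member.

Haddad: $702,700 · Petrov: $1,172,200 · Nwosu: $662,100 · Tam: $664,000 · Lindqvist: $543,000

Minimums first: Haddad $702,700. Balance $3,041,300.
Balance split over remaining metered usage 11,341: Petrov 1,172,164.91 → $1,172,200; Nwosu 662,108.25 → $662,100; Tam 663,985.43 → $664,000; Lindqvist 543,041.40 → $543,000.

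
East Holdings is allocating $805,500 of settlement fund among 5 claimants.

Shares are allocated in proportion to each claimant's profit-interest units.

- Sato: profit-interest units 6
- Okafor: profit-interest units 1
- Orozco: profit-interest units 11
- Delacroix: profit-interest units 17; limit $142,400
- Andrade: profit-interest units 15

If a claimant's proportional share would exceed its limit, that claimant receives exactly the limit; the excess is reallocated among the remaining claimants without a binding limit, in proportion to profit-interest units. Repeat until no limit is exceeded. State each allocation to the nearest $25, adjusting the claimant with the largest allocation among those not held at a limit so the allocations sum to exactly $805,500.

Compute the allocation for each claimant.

Sato: $120,575 | Okafor: $20,100 | Orozco: $221,025 | Delacroix: $142,400 | Andrade: $301,400

Total profit-interest units = 50.
Unconstrained shares: Sato 96,660.00; Okafor 16,110.00; Orozco 177,210.00; Delacroix 273,870.00; Andrade 241,650.00.
Cap binds for Delacroix ($142,400); residual $663,100 reallocated over remaining profit-interest units 33.
Shares after redistribution: Sato 120,563.64 → $120,575; Okafor 20,093.94 → $20,100; Orozco 221,033.33 → $221,025; Andrade 301,409.09 → $301,400.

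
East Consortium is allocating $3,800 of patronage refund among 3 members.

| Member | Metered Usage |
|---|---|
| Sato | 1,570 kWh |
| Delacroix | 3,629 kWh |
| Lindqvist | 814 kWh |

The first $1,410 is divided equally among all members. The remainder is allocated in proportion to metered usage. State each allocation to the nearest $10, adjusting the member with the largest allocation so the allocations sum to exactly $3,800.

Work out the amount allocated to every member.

Sato: $1,090; Delacroix: $1,920; Lindqvist: $790

First tranche $1,410 split equally: $470 each.
Remainder $2,390 by metered usage (total 6,013): Sato 624.03 → $620; Delacroix 1,442.43 → $1,440; Lindqvist 323.54 → $320.
Rounding difference +$10 on remainder applied to Delacroix.
Totals: Sato $470 + $620 = $1,090; Delacroix $470 + $1,450 = $1,920; Lindqvist $470 + $320 = $790.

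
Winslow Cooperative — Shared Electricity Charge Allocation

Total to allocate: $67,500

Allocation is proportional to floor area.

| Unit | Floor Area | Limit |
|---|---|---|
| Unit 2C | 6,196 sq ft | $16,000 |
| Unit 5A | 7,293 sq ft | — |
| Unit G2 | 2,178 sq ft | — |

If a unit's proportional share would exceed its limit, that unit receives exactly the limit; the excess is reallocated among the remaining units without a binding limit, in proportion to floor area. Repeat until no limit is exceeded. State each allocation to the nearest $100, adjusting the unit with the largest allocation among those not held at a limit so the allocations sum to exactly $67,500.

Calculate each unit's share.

Unit 2C: $16,000 · Unit 5A: $39,700 · Unit G2: $11,800

Sum of floor area: 15,667.
Unconstrained shares: Unit 2C 26,694.96; Unit 5A 31,421.30; Unit G2 9,383.74.
Cap binds for Unit 2C ($16,000); remaining pool $51,500 reallocated over remaining floor area 9,471.
Redistributed shares: Unit 5A 39,656.79 → $39,700; Unit G2 11,843.21 → $11,800.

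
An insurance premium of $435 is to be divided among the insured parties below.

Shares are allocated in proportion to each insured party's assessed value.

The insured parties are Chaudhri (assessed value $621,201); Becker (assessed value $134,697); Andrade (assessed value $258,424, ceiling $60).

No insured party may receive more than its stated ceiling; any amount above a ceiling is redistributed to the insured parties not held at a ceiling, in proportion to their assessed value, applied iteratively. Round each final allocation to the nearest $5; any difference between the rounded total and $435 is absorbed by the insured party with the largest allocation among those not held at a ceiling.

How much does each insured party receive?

Chaudhri: $310 · Becker: $65 · Andrade: $60

Assessed value total: 1,014,322.
Pro-rata shares before constraints: Chaudhri 266.41; Becker 57.77; Andrade 110.83.
Held at cap: Andrade ($60); balance $375 reallocated over remaining assessed value 755,898.
Redistributed shares: Chaudhri 308.18 → $310; Becker 66.82 → $65.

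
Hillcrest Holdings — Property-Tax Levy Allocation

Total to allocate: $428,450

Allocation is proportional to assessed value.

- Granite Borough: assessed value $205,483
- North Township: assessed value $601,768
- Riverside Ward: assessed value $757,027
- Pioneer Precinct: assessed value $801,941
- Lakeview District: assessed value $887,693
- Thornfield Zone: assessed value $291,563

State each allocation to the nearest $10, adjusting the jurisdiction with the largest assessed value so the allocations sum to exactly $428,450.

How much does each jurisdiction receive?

Assessed value total: 3,545,475.
Proportional shares: Granite Borough 205,483/3,545,475 × $428,450 = 24,831.42; North Township 601,768/3,545,475 × $428,450 = 72,720.16; Riverside Ward 757,027/3,545,475 × $428,450 = 91,482.30; Pioneer Precinct 801,941/3,545,475 × $428,450 = 96,909.90; Lakeview District 887,693/3,545,475 × $428,450 = 107,272.53; Thornfield Zone 291,563/3,545,475 × $428,450 = 35,233.69.
At nearest $10: Granite Borough $24,830; North Township $72,720; Riverside Ward $91,480; Pioneer Precinct $96,910; Lakeview District $107,270; Thornfield Zone $35,230. Sum = $428,440.
Difference $428,450 − $428,440 = +$10 applied to largest assessed value (Lakeview District): Lakeview District becomes $107,280.

Granite Borough: $24,830 · North Township: $72,720 · Riverside Ward: $91,480 · Pioneer Precinct: $96,910 · Lakeview District: $107,280 · Thornfield Zone: $35,230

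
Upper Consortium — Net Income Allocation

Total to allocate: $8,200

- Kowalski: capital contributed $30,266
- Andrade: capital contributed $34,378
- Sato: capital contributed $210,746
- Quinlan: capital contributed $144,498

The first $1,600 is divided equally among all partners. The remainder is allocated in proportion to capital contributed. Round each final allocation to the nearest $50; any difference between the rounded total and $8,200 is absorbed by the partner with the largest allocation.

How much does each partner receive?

$1,600 shared equally gives $400 per partner.
Remainder $6,600 by capital contributed (total 419,888): Kowalski 475.74 → $500; Andrade 540.37 → $550; Sato 3,312.61 → $3,300; Quinlan 2,271.29 → $2,250.
Totals: Kowalski $400 + $500 = $900; Andrade $400 + $550 = $950; Sato $400 + $3,300 = $3,700; Quinlan $400 + $2,250 = $2,650.

Kowalski: $900; Andrade: $950; Sato: $3,700; Quinlan: $2,650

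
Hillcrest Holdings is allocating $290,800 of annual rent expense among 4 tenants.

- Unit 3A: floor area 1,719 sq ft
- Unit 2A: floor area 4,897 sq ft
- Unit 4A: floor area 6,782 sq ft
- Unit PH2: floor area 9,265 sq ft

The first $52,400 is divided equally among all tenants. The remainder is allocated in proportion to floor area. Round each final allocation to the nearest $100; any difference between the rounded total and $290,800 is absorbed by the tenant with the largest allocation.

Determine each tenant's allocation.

$52,400 shared equally gives $13,100 per tenant.
Remainder $238,400 by floor area (total 22,663): Unit 3A 18,082.76 → $18,100; Unit 2A 51,513.25 → $51,500; Unit 4A 71,342.22 → $71,300; Unit PH2 97,461.77 → $97,500.
Totals: Unit 3A $13,100 + $18,100 = $31,200; Unit 2A $13,100 + $51,500 = $64,600; Unit 4A $13,100 + $71,300 = $84,400; Unit PH2 $13,100 + $97,500 = $110,600.

Unit 3A: $31,200; Unit 2A: $64,600; Unit 4A: $84,400; Unit PH2: $110,600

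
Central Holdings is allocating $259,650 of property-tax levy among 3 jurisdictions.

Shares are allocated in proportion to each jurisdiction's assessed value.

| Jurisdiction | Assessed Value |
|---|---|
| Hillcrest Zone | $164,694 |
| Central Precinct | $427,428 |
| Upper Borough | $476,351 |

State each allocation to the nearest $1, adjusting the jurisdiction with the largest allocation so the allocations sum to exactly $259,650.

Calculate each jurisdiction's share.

Combined assessed value = 1,068,473.
Proportional shares: Hillcrest Zone 164,694/1,068,473 × $259,650 = 40,022.35; Central Precinct 427,428/1,068,473 × $259,650 = 103,869.43; Upper Borough 476,351/1,068,473 × $259,650 = 115,758.22.
Rounded to nearest $1: Hillcrest Zone $40,022; Central Precinct $103,869; Upper Borough $115,758. Sum = $259,649.
Difference $259,650 − $259,649 = +$1 applied to largest allocation (Upper Borough): Upper Borough becomes $115,759.

Hillcrest Zone: $40,022 | Central Precinct: $103,869 | Upper Borough: $115,759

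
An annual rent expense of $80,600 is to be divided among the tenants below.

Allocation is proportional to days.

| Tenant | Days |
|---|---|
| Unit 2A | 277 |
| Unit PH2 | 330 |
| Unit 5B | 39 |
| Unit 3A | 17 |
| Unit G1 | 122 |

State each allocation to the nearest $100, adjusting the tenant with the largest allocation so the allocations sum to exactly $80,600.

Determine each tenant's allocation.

Unit 2A: $28,400 · Unit PH2: $34,000 · Unit 5B: $4,000 · Unit 3A: $1,700 · Unit G1: $12,500

Sum of days: 785.
Raw shares: Unit 2A 277/785 × $80,600 = 28,441.02; Unit PH2 330/785 × $80,600 = 33,882.80; Unit 5B 39/785 × $80,600 = 4,004.33; Unit 3A 17/785 × $80,600 = 1,745.48; Unit G1 122/785 × $80,600 = 12,526.37.
After rounding ($100): Unit 2A $28,400; Unit PH2 $33,900; Unit 5B $4,000; Unit 3A $1,700; Unit G1 $12,500. Sum = $80,500.
Difference $80,600 − $80,500 = +$100 applied to largest allocation (Unit PH2): Unit PH2 becomes $34,000.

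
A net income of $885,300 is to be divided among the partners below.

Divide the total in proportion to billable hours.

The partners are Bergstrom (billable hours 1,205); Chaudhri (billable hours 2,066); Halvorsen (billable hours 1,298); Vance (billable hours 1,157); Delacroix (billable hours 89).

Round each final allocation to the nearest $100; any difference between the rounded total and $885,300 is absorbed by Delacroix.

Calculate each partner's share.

Bergstrom: $183,500 | Chaudhri: $314,500 | Halvorsen: $197,600 | Vance: $176,100 | Delacroix: $13,600

Combined billable hours = 5,815.
Proportional shares: Bergstrom 1,205/5,815 × $885,300 = 183,454.26; Chaudhri 2,066/5,815 × $885,300 = 314,536.51; Halvorsen 1,298/5,815 × $885,300 = 197,612.97; Vance 1,157/5,815 × $885,300 = 176,146.53; Delacroix 89/5,815 × $885,300 = 13,549.73.
After rounding ($100): Bergstrom $183,500; Chaudhri $314,500; Halvorsen $197,600; Vance $176,100; Delacroix $13,500. Sum = $885,200.
Difference $885,300 − $885,200 = +$100 applied to Delacroix: Delacroix becomes $13,600.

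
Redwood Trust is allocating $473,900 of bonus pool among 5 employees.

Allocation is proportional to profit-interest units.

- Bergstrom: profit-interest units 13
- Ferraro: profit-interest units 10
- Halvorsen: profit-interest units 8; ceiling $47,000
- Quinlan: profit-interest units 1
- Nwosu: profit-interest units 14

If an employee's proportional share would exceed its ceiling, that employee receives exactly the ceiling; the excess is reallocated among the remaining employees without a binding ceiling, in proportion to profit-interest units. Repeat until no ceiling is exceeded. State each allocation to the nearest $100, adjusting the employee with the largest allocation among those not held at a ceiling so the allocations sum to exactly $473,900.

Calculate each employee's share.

Bergstrom: $146,000 | Ferraro: $112,300 | Halvorsen: $47,000 | Quinlan: $11,200 | Nwosu: $157,400

Total profit-interest units = 46.
Pro-rata shares before constraints: Bergstrom 133,928.26; Ferraro 103,021.74; Halvorsen 82,417.39; Quinlan 10,302.17; Nwosu 144,230.43.
Capped: Halvorsen ($47,000); remaining pool $426,900 reallocated over remaining profit-interest units 38.
Remaining shares: Bergstrom 146,044.74 → $146,000; Ferraro 112,342.11 → $112,300; Quinlan 11,234.21 → $11,200; Nwosu 157,278.95 → $157,300.
Rounding difference +$100 applied to Nwosu → $157,400.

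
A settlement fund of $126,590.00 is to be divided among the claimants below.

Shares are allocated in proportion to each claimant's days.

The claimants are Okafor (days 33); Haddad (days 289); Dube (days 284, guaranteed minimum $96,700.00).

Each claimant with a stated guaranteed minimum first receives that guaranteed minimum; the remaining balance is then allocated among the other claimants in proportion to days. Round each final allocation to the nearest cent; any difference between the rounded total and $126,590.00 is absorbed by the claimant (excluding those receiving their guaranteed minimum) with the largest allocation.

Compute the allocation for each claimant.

Okafor: $3,063.26; Haddad: $26,826.74; Dube: $96,700.00

Minimums first: Dube $96,700.00. Residual $29,890.00.
Residual split over remaining days 322: Okafor 3,063.2609 → $3,063.26; Haddad 26,826.7391 → $26,826.74.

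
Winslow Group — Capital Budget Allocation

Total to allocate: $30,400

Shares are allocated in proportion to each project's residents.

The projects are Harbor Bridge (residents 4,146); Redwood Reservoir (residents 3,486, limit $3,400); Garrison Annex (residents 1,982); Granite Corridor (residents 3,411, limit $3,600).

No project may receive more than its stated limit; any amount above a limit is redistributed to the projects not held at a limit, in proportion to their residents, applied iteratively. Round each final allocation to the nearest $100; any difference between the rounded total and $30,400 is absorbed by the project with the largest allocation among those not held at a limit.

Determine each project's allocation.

Harbor Bridge: $15,800; Redwood Reservoir: $3,400; Garrison Annex: $7,600; Granite Corridor: $3,600

Sum of residents: 13,025.
Unconstrained shares: Harbor Bridge 9,676.65; Redwood Reservoir 8,136.23; Garrison Annex 4,625.93; Granite Corridor 7,961.18.
Cap binds for Redwood Reservoir ($3,400), Granite Corridor ($3,600); residual $23,400 reallocated over remaining residents 6,128.
Remaining shares: Harbor Bridge 15,831.66 → $15,800; Garrison Annex 7,568.34 → $7,600.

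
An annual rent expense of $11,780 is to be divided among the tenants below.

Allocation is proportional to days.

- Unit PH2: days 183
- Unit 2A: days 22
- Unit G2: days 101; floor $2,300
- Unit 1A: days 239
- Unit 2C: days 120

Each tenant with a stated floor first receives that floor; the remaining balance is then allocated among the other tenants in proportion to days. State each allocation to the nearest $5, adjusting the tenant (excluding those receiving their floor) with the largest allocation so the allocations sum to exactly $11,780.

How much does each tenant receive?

Unit PH2: $3,075; Unit 2A: $370; Unit G2: $2,300; Unit 1A: $4,020; Unit 2C: $2,015

Minimums first: Unit G2 $2,300. Remaining pool $9,480.
Remaining pool split over remaining days 564: Unit PH2 3,075.96 → $3,075; Unit 2A 369.79 → $370; Unit 1A 4,017.23 → $4,015; Unit 2C 2,017.02 → $2,015.
Rounding difference +$5 applied to Unit 1A → $4,020.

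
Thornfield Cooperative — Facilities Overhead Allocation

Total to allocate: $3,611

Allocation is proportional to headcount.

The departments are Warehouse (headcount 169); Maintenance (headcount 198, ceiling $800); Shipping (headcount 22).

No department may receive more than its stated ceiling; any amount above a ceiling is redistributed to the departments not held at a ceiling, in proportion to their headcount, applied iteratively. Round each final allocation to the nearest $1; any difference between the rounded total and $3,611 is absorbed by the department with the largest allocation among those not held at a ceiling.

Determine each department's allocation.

Headcount total: 389.
Proportional shares (ignoring caps): Warehouse 1,568.79; Maintenance 1,837.99; Shipping 204.22.
Capped: Maintenance ($800); residual $2,811 reallocated over remaining headcount 191.
Redistributed shares: Warehouse 2,487.22 → $2,487; Shipping 323.78 → $324.

Warehouse: $2,487 · Maintenance: $800 · Shipping: $324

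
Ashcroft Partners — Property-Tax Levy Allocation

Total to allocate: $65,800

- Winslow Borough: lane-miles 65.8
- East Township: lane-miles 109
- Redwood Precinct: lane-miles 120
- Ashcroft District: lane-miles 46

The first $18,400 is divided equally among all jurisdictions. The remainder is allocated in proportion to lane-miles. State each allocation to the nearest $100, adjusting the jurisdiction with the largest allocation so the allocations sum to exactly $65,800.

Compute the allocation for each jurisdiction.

Winslow Borough: $13,800 | East Township: $19,800 | Redwood Precinct: $21,200 | Ashcroft District: $11,000

First tranche $18,400 split equally: $4,600 each.
Remainder $47,400 by lane-miles (total 340.8): Winslow Borough 9,151.76 → $9,200; East Township 15,160.21 → $15,200; Redwood Precinct 16,690.14 → $16,700; Ashcroft District 6,397.89 → $6,400.
Rounding difference −$100 on remainder applied to Redwood Precinct.
Totals: Winslow Borough $4,600 + $9,200 = $13,800; East Township $4,600 + $15,200 = $19,800; Redwood Precinct $4,600 + $16,600 = $21,200; Ashcroft District $4,600 + $6,400 = $11,000.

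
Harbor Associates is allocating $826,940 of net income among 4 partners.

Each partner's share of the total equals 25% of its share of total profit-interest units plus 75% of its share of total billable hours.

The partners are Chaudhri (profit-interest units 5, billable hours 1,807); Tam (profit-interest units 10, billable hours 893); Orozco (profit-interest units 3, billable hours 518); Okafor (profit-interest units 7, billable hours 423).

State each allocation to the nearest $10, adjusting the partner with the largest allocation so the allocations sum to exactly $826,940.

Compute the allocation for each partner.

Profit-interest units total 25; billable hours total 3,641.
Composite weights (25% profit-interest units + 75% billable hours): Chaudhri 0.4222; Tam 0.2839; Orozco 0.1367; Okafor 0.1571.
Raw shares: Chaudhri 349,149.92; Tam 234,806.90; Orozco 113,043.90; Okafor 129,939.28.
At nearest $10: Chaudhri $349,150; Tam $234,810; Orozco $113,040; Okafor $129,940. Sum = $826,940.
Rounded total matches; no reconciliation needed.

Chaudhri: $349,150; Tam: $234,810; Orozco: $113,040; Okafor: $129,940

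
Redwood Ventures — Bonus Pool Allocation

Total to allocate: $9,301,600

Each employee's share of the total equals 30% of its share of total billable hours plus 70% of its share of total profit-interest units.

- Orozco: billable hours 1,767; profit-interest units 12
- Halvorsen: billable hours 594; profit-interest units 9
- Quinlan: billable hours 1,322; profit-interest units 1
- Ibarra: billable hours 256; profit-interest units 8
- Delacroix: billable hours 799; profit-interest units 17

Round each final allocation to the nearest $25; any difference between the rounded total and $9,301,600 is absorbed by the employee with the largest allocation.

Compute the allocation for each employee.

Billable hours total 4,738; profit-interest units total 47.
Blended shares (30% billable hours + 70% profit-interest units): Orozco 0.2906; Halvorsen 0.1717; Quinlan 0.0986; Ibarra 0.1354; Delacroix 0.3038.
Unrounded shares: Orozco 2,703,101.28; Halvorsen 1,596,650.89; Quinlan 917,136.11; Ibarra 1,259,048.83; Delacroix 2,825,662.89.
After rounding ($25): Orozco $2,703,100; Halvorsen $1,596,650; Quinlan $917,125; Ibarra $1,259,050; Delacroix $2,825,675. Sum = $9,301,600.
No rounding difference to absorb.

Orozco: $2,703,100 · Halvorsen: $1,596,650 · Quinlan: $917,125 · Ibarra: $1,259,050 · Delacroix: $2,825,675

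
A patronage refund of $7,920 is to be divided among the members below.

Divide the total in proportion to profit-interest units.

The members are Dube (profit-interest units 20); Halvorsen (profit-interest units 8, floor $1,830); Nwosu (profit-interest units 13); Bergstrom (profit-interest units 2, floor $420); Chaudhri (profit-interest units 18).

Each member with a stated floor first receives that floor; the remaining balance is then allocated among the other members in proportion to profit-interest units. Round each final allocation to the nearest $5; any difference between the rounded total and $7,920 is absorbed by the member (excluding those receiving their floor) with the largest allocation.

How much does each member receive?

Dube: $2,225 | Halvorsen: $1,830 | Nwosu: $1,445 | Bergstrom: $420 | Chaudhri: $2,000

Minimums first: Halvorsen $1,830; Bergstrom $420. Residual $5,670.
Residual split over remaining profit-interest units 51: Dube 2,223.53 → $2,225; Nwosu 1,445.29 → $1,445; Chaudhri 2,001.18 → $2,000.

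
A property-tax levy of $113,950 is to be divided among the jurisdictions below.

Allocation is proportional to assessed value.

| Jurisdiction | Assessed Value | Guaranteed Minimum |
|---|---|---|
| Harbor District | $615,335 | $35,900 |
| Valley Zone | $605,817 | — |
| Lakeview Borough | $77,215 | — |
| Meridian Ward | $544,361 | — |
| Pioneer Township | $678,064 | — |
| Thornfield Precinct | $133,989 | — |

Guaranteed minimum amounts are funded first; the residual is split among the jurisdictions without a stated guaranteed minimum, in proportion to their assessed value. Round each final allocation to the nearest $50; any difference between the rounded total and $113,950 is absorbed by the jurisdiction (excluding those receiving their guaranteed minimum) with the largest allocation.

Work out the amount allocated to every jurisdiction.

Harbor District: $35,900 · Valley Zone: $23,200 · Lakeview Borough: $2,950 · Meridian Ward: $20,850 · Pioneer Township: $25,900 · Thornfield Precinct: $5,150

Guaranteed amounts: Harbor District $35,900. Residual $78,050.
Residual split over remaining assessed value 2,039,446: Valley Zone 23,184.74 → $23,200; Lakeview Borough 2,955.03 → $2,950; Meridian Ward 20,832.80 → $20,850; Pioneer Township 25,949.64 → $25,950; Thornfield Precinct 5,127.79 → $5,150.
Rounding difference −$50 applied to Pioneer Township → $25,900.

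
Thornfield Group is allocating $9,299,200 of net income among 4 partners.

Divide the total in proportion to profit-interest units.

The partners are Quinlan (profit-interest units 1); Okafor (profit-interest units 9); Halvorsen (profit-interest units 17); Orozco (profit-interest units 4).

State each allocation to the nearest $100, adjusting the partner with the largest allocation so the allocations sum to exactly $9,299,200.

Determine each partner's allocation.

Quinlan: $300,000 | Okafor: $2,699,800 | Halvorsen: $5,099,500 | Orozco: $1,199,900

Total profit-interest units = 31.
Pro-rata amounts: Quinlan 1/31 × $9,299,200 = 299,974.19; Okafor 9/31 × $9,299,200 = 2,699,767.74; Halvorsen 17/31 × $9,299,200 = 5,099,561.29; Orozco 4/31 × $9,299,200 = 1,199,896.77.
Rounded to nearest $100: Quinlan $300,000; Okafor $2,699,800; Halvorsen $5,099,600; Orozco $1,199,900. Sum = $9,299,300.
Difference $9,299,200 − $9,299,300 = −$100 applied to largest allocation (Halvorsen): Halvorsen becomes $5,099,500.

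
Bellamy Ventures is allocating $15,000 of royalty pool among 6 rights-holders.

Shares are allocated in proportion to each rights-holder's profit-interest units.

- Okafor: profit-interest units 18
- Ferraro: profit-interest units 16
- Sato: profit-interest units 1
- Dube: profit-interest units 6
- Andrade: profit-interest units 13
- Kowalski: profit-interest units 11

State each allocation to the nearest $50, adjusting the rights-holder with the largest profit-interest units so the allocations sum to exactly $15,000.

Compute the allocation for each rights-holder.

Okafor: $4,100; Ferraro: $3,700; Sato: $250; Dube: $1,400; Andrade: $3,000; Kowalski: $2,550

Total profit-interest units = 65.
Proportional shares: Okafor 18/65 × $15,000 = 4,153.85; Ferraro 16/65 × $15,000 = 3,692.31; Sato 1/65 × $15,000 = 230.77; Dube 6/65 × $15,000 = 1,384.62; Andrade 13/65 × $15,000 = 3,000.00; Kowalski 11/65 × $15,000 = 2,538.46.
At nearest $50: Okafor $4,150; Ferraro $3,700; Sato $250; Dube $1,400; Andrade $3,000; Kowalski $2,550. Sum = $15,050.
Difference $15,000 − $15,050 = −$50 applied to largest profit-interest units (Okafor): Okafor becomes $4,100.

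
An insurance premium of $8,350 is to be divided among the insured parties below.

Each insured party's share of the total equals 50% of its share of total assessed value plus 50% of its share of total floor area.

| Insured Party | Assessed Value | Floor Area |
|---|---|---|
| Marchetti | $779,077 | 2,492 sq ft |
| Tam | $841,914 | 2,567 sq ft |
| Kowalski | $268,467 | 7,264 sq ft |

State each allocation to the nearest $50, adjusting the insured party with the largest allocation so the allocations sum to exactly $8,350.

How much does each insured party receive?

Marchetti: $2,550; Tam: $2,750; Kowalski: $3,050

Totals — assessed value 1,889,458, floor area 12,323.
Combined weights (50% assessed value + 50% floor area): Marchetti 0.3073; Tam 0.3269; Kowalski 0.3658.
Pro-rata amounts: Marchetti 2,565.75; Tam 2,730.01; Kowalski 3,054.24.
After rounding ($50): Marchetti $2,550; Tam $2,750; Kowalski $3,050. Sum = $8,350.
No rounding difference to absorb.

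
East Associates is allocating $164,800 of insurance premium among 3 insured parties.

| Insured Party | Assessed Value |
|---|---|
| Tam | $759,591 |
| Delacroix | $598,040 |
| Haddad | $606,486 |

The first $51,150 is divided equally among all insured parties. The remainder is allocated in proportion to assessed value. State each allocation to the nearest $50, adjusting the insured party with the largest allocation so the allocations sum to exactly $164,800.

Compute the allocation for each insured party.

Tam: $61,000; Delacroix: $51,650; Haddad: $52,150

First tranche $51,150 split equally: $17,050 each.
Remainder $113,650 by assessed value (total 1,964,117): Tam 43,952.33 → $43,950; Delacroix 34,604.48 → $34,600; Haddad 35,093.19 → $35,100.
Totals: Tam $17,050 + $43,950 = $61,000; Delacroix $17,050 + $34,600 = $51,650; Haddad $17,050 + $35,100 = $52,150.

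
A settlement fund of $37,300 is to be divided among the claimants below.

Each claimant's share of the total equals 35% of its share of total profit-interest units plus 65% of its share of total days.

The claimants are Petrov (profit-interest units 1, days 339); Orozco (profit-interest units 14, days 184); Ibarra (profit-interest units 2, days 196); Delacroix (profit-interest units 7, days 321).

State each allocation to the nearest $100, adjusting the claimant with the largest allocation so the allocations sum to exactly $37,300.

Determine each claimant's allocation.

Profit-interest units total 24; days total 1,040.
Combined weights (35% profit-interest units + 65% days): Petrov 0.2265; Orozco 0.3192; Ibarra 0.1517; Delacroix 0.3027.
Pro-rata amounts: Petrov 8,446.90; Orozco 11,904.92; Ibarra 5,657.17; Delacroix 11,291.02.
Rounded to nearest $100: Petrov $8,400; Orozco $11,900; Ibarra $5,700; Delacroix $11,300. Sum = $37,300.
No rounding difference to absorb.

Petrov: $8,400; Orozco: $11,900; Ibarra: $5,700; Delacroix: $11,300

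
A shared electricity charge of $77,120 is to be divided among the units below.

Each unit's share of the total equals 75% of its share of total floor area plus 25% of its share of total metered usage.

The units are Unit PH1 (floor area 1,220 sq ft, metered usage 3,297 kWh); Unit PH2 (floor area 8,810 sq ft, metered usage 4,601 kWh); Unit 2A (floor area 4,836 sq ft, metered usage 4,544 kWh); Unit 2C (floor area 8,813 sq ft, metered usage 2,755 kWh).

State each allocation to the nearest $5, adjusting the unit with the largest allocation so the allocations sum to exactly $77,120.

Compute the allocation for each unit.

Totals — floor area 23,679, metered usage 15,197.
Blended shares (75% floor area + 25% metered usage): Unit PH1 0.0929; Unit PH2 0.3547; Unit 2A 0.2279; Unit 2C 0.3245.
Pro-rata amounts: Unit PH1 7,162.87; Unit PH2 27,357.09; Unit 2A 17,577.60; Unit 2C 25,022.45.
After rounding ($5): Unit PH1 $7,165; Unit PH2 $27,355; Unit 2A $17,580; Unit 2C $25,020. Sum = $77,120.
Sum already equals the total — no adjustment.

Unit PH1: $7,165 | Unit PH2: $27,355 | Unit 2A: $17,580 | Unit 2C: $25,020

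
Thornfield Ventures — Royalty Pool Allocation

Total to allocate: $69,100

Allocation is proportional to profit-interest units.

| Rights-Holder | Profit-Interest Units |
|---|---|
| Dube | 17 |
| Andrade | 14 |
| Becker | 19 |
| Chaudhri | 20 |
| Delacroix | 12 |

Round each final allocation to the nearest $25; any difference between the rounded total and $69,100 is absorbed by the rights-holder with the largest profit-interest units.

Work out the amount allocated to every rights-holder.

Combined profit-interest units = 82.
Proportional shares: Dube 17/82 × $69,100 = 14,325.61; Andrade 14/82 × $69,100 = 11,797.56; Becker 19/82 × $69,100 = 16,010.98; Chaudhri 20/82 × $69,100 = 16,853.66; Delacroix 12/82 × $69,100 = 10,112.20.
Rounded to nearest $25: Dube $14,325; Andrade $11,800; Becker $16,000; Chaudhri $16,850; Delacroix $10,100. Sum = $69,075.
Difference $69,100 − $69,075 = +$25 applied to largest profit-interest units (Chaudhri): Chaudhri becomes $16,875.

Dube: $14,325 · Andrade: $11,800 · Becker: $16,000 · Chaudhri: $16,875 · Delacroix: $10,100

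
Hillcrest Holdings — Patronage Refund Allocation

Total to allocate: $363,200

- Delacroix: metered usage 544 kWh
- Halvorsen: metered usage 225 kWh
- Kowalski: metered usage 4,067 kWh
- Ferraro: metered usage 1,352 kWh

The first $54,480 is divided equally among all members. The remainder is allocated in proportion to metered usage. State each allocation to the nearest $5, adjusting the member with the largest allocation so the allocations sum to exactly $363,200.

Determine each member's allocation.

Delacroix: $40,760 | Halvorsen: $24,845 | Kowalski: $216,525 | Ferraro: $81,070

First tranche $54,480 split equally: $13,620 each.
Remainder $308,720 by metered usage (total 6,188): Delacroix 27,140.22 → $27,140; Halvorsen 11,225.27 → $11,225; Kowalski 202,903.08 → $202,905; Ferraro 67,451.43 → $67,450.
Totals: Delacroix $13,620 + $27,140 = $40,760; Halvorsen $13,620 + $11,225 = $24,845; Kowalski $13,620 + $202,905 = $216,525; Ferraro $13,620 + $67,450 = $81,070.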